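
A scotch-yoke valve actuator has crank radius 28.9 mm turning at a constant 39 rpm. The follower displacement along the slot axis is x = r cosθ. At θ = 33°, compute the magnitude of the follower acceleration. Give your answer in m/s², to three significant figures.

0.404

ω = 4.084 rad/s (from 39 rpm).
x = r cosθ ⇒ ẍ = −rω² cosθ (ω constant).
|a| = rω²|cosθ| = 0.0289·(4.084)²·|cos 33°| = 0.40427 m/s².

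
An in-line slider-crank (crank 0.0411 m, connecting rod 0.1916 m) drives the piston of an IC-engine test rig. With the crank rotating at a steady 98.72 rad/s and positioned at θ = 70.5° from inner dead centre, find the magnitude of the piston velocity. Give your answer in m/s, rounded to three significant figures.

ω = 98.72 rad/s
For an in-line slider-crank, x = r cosθ + √(L² − r² sin²θ), so v = −rω sinθ·[1 + r cosθ/√(L² − r² sin²θ)].
With r = 0.0411 m, L = 0.1916 m, θ = 70.5°: √(L² − r² sin²θ) = 0.18764 m.
v = −0.0411·98.72·0.94264·[1 + 0.0411·0.33381/0.18764] = -4.1043 m/s.
|v| = 4.1043 m/s.

4.10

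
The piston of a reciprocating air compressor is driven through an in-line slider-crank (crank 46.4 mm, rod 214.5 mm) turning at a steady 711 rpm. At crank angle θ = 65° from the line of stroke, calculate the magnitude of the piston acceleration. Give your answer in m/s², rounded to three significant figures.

ω = 2π·711/60 = 74.46 rad/s
x(θ) = r cosθ + √(L² − r² sin²θ); with ω constant, a = ω²·d²x/dθ².
d²x/dθ² = −r cosθ − r²(cos2θ)/√u − r⁴ sin²2θ/(4u^{3/2}),  u = L² − r² sin²θ = 0.0442418 m².
Substituting r = 0.0464 m, L = 0.2145 m, θ = 65°: d²x/dθ² = -0.013103 m.
a = ω²·d²x/dθ² = (74.46)²·(-0.013103) = -72.639 m/s²;  |a| = 72.639 m/s².

72.6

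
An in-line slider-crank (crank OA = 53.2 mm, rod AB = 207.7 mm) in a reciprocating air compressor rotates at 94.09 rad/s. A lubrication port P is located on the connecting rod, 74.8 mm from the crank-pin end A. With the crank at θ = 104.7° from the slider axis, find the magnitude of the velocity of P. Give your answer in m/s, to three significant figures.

4.79

ω = 94.09 rad/s.  Crank-pin speed |V_A| = rω = 5.0056 m/s, perpendicular to OA.
Rod angle: sinφ = −(r/L) sinθ ⇒ φ = -14.345°; ω_rod = −rω cosθ/√(L²−r²sin²θ) = +6.3124 rad/s.
V_P = V_A + ω_rod × AP, with AP = 0.0748 m along the rod.
Components: V_Px = −rω sinθ − a·ω_rod·sinφ = -4.7248 m/s;  V_Py = rω cosθ + a·ω_rod·cosφ = -0.81276 m/s.
|V_P| = √(V_Px² + V_Py²) = 4.7942 m/s.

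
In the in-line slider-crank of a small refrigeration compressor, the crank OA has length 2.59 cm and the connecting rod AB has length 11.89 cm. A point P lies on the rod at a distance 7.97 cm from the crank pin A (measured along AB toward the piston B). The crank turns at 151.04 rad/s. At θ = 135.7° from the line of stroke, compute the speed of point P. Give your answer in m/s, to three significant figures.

2.61

ω = 151 rad/s.  Crank-pin speed |V_A| = rω = 3.9119 m/s, perpendicular to OA.
Rod angle: sinφ = −(r/L) sinθ ⇒ φ = -8.751°; ω_rod = −rω cosθ/√(L²−r²sin²θ) = +23.824 rad/s.
V_P = V_A + ω_rod × AP, with AP = 0.0797 m along the rod.
Components: V_Px = −rω sinθ − a·ω_rod·sinφ = -2.4433 m/s;  V_Py = rω cosθ + a·ω_rod·cosφ = -0.92304 m/s.
|V_P| = √(V_Px² + V_Py²) = 2.6118 m/s.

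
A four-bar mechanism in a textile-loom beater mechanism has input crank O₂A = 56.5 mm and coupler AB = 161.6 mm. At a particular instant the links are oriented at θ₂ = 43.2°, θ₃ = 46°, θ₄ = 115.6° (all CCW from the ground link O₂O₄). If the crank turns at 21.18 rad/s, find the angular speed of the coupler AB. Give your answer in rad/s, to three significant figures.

7.53

ω₂ = 21.18 rad/s
Differentiating the loop-closure r₂e^{iθ₂}+r₃e^{iθ₃}=r₁+r₄e^{iθ₄} gives r₂ω₂e^{iθ₂}+r₃ω₃e^{iθ₃}=r₄ω₄e^{iθ₄}.
Eliminating the other unknown: ω₃ = r₂ω₂ sin(θ₄−θ₂) / [r₃ sin(θ₃−θ₄)].
Numerator sine = +0.95319; denominator sine = -0.93728.
Result = 0.0565·21.18·(+0.95319) / (0.1616·(-0.93728)) = -7.5308 rad/s; magnitude 7.5308 rad/s.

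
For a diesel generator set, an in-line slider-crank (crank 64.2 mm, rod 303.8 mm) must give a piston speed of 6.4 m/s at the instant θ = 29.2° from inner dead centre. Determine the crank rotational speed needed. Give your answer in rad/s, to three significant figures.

172

For an in-line slider-crank, |v_piston| = rω|sinθ|·[1 + r cosθ/√(L² − r² sin²θ)].
With r = 0.0642 m, L = 0.3038 m, θ = 29.2°: the bracketed kinematic factor |dx/dθ| = 0.037129 m.
ω = v/|dx/dθ| = 6.4/0.037129 = 172.37 rad/s.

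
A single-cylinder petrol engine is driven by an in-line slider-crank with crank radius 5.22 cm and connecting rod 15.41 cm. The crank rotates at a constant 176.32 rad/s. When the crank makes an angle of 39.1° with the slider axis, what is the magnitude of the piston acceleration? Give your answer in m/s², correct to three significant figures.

1390

ω = 176.3 rad/s
x(θ) = r cosθ + √(L² − r² sin²θ); with ω constant, a = ω²·d²x/dθ².
d²x/dθ² = −r cosθ − r²(cos2θ)/√u − r⁴ sin²2θ/(4u^{3/2}),  u = L² − r² sin²θ = 0.022663 m².
Substituting r = 0.0522 m, L = 0.1541 m, θ = 39.1°: d²x/dθ² = -0.044732 m.
a = ω²·d²x/dθ² = (176.3)²·(-0.044732) = -1390.7 m/s²;  |a| = 1390.7 m/s².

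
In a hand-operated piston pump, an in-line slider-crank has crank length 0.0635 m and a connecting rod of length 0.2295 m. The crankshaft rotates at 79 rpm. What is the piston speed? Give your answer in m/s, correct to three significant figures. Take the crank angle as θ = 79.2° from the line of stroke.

ω = 2π·79/60 = 8.273 rad/s
For an in-line slider-crank, x = r cosθ + √(L² − r² sin²θ), so v = −rω sinθ·[1 + r cosθ/√(L² − r² sin²θ)].
With r = 0.0635 m, L = 0.2295 m, θ = 79.2°: √(L² − r² sin²θ) = 0.22086 m.
v = −0.0635·8.273·0.98229·[1 + 0.0635·0.18738/0.22086] = -0.54382 m/s.
|v| = 0.54382 m/s.

0.544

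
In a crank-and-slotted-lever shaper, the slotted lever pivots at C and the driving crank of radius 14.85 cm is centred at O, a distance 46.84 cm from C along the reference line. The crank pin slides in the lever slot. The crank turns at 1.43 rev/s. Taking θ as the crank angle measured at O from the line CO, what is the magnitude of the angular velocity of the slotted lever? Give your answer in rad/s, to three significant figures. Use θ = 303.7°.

1.71

ω = 8.985 rad/s (from 1.43 rev/s).
Crank pin A relative to C: A = (d + r cosθ, r sinθ); lever angle φ = atan2(r sinθ, d + r cosθ).
Differentiating tanφ: φ̇ = rω(d cosθ + r)/(d² + r² + 2dr cosθ).
d² + r² + 2dr cosθ = |CA|² = 0.318638 m²;  d cosθ + r = +0.40839 m.
|ω_lever| = |0.1485·8.985·+0.40839| / 0.318638 = 1.7101 rad/s.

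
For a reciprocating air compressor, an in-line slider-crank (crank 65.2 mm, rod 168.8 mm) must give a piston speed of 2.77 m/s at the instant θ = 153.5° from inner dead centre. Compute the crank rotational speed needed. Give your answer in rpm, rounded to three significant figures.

For an in-line slider-crank, |v_piston| = rω|sinθ|·[1 + r cosθ/√(L² − r² sin²θ)].
With r = 0.0652 m, L = 0.1688 m, θ = 153.5°: the bracketed kinematic factor |dx/dθ| = 0.018883 m.
ω = v/|dx/dθ| = 2.77/0.018883 = 146.69 rad/s.
N = 60ω/(2π) = 1400.8 rpm.

1400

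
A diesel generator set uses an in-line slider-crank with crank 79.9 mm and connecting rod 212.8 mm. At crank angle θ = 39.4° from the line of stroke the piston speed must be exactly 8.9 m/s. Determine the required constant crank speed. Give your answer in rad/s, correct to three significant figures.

135

For an in-line slider-crank, |v_piston| = rω|sinθ|·[1 + r cosθ/√(L² − r² sin²θ)].
With r = 0.0799 m, L = 0.2128 m, θ = 39.4°: the bracketed kinematic factor |dx/dθ| = 0.065866 m.
ω = v/|dx/dθ| = 8.9/0.065866 = 135.12 rad/s.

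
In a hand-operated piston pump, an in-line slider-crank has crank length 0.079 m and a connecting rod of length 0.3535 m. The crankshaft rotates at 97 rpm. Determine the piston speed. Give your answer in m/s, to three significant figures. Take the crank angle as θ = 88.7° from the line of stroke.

ω = 2π·97/60 = 10.16 rad/s
For an in-line slider-crank, x = r cosθ + √(L² − r² sin²θ), so v = −rω sinθ·[1 + r cosθ/√(L² − r² sin²θ)].
With r = 0.079 m, L = 0.3535 m, θ = 88.7°: √(L² − r² sin²θ) = 0.34456 m.
v = −0.079·10.16·0.99974·[1 + 0.079·0.02269/0.34456] = -0.80643 m/s.
|v| = 0.80643 m/s.

0.806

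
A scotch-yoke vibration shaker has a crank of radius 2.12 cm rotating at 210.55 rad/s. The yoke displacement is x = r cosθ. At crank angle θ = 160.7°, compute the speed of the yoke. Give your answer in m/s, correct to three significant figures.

1.48

ω = 210.6 rad/s
x = r cosθ ⇒ ẋ = −rω sinθ.
|v| = rω|sinθ| = 0.0212·210.6·|sin 160.7°| = 1.4753 m/s.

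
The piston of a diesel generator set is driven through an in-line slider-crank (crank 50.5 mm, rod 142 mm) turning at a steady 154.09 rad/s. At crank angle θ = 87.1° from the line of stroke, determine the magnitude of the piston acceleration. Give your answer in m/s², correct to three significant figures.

ω = 154.1 rad/s
x(θ) = r cosθ + √(L² − r² sin²θ); with ω constant, a = ω²·d²x/dθ².
d²x/dθ² = −r cosθ − r²(cos2θ)/√u − r⁴ sin²2θ/(4u^{3/2}),  u = L² − r² sin²θ = 0.0176203 m².
Substituting r = 0.0505 m, L = 0.142 m, θ = 87.1°: d²x/dθ² = +0.016552 m.
a = ω²·d²x/dθ² = (154.1)²·(+0.016552) = +393 m/s²;  |a| = 393 m/s².

393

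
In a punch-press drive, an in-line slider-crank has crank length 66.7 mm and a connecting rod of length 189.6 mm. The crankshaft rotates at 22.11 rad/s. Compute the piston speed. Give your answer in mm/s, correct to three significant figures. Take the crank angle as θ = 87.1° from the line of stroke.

ω = 22.11 rad/s
For an in-line slider-crank, x = r cosθ + √(L² − r² sin²θ), so v = −rω sinθ·[1 + r cosθ/√(L² − r² sin²θ)].
With r = 0.0667 m, L = 0.1896 m, θ = 87.1°: √(L² − r² sin²θ) = 0.17751 m.
v = −0.0667·22.11·0.99872·[1 + 0.0667·0.05059/0.17751] = -1.5008 m/s.
|v| = 1.5008 m/s = 1500.8 mm/s.

1500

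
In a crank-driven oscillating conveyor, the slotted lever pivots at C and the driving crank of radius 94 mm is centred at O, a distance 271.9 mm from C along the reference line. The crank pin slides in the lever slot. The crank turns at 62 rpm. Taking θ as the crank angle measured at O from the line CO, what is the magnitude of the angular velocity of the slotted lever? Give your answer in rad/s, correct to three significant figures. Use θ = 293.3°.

1.19

ω = 6.493 rad/s (from 62 rpm).
Crank pin A relative to C: A = (d + r cosθ, r sinθ); lever angle φ = atan2(r sinθ, d + r cosθ).
Differentiating tanφ: φ̇ = rω(d cosθ + r)/(d² + r² + 2dr cosθ).
d² + r² + 2dr cosθ = |CA|² = 0.102985 m²;  d cosθ + r = +0.20155 m.
|ω_lever| = |0.094·6.493·+0.20155| / 0.102985 = 1.1944 rad/s.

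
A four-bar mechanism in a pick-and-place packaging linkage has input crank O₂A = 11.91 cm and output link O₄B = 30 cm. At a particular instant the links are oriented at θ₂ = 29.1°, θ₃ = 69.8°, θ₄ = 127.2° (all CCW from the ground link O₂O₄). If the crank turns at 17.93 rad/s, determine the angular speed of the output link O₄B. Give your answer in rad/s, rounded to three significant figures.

5.51

ω₂ = 17.93 rad/s
Differentiating the loop-closure r₂e^{iθ₂}+r₃e^{iθ₃}=r₁+r₄e^{iθ₄} gives r₂ω₂e^{iθ₂}+r₃ω₃e^{iθ₃}=r₄ω₄e^{iθ₄}.
Eliminating the other unknown: ω₄ = r₂ω₂ sin(θ₂−θ₃) / [r₄ sin(θ₄−θ₃)].
Numerator sine = -0.65210; denominator sine = +0.84245.
Result = 0.1191·17.93·(-0.65210) / (0.3·(+0.84245)) = -5.5098 rad/s; magnitude 5.5098 rad/s.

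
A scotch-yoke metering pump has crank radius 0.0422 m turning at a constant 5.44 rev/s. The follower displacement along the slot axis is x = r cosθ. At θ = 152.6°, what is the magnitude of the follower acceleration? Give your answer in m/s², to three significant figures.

43.8

ω = 34.18 rad/s (from 5.44 rev/s).
x = r cosθ ⇒ ẍ = −rω² cosθ (ω constant).
|a| = rω²|cosθ| = 0.0422·(34.18)²·|cos 152.6°| = 43.772 m/s².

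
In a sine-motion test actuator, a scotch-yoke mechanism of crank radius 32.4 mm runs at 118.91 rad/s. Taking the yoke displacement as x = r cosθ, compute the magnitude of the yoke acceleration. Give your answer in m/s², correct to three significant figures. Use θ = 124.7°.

ω = 118.9 rad/s
x = r cosθ ⇒ ẍ = −rω² cosθ (ω constant).
|a| = rω²|cosθ| = 0.0324·(118.9)²·|cos 124.7°| = 260.8 m/s².

261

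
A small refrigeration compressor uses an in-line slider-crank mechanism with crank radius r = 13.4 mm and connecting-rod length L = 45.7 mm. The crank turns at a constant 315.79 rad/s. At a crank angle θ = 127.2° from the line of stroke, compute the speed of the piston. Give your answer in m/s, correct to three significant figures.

2.76

ω = 315.8 rad/s
For an in-line slider-crank, x = r cosθ + √(L² − r² sin²θ), so v = −rω sinθ·[1 + r cosθ/√(L² − r² sin²θ)].
With r = 0.0134 m, L = 0.0457 m, θ = 127.2°: √(L² − r² sin²θ) = 0.044436 m.
v = −0.0134·315.8·0.79653·[1 + 0.0134·-0.60460/0.044436] = -2.7561 m/s.
|v| = 2.7561 m/s.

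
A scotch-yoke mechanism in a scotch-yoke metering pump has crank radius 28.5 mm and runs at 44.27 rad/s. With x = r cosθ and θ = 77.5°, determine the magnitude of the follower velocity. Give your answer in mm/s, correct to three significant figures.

1230

ω = 44.27 rad/s
x = r cosθ ⇒ ẋ = −rω sinθ.
|v| = rω|sinθ| = 0.0285·44.27·|sin 77.5°| = 1.2318 m/s = 1231.8 mm/s.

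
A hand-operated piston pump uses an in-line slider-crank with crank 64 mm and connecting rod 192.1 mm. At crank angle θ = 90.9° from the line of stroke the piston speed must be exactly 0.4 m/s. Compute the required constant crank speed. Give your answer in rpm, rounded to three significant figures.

60.0

For an in-line slider-crank, |v_piston| = rω|sinθ|·[1 + r cosθ/√(L² − r² sin²θ)].
With r = 0.064 m, L = 0.1921 m, θ = 90.9°: the bracketed kinematic factor |dx/dθ| = 0.063637 m.
ω = v/|dx/dθ| = 0.4/0.063637 = 6.2857 rad/s.
N = 60ω/(2π) = 60.024 rpm.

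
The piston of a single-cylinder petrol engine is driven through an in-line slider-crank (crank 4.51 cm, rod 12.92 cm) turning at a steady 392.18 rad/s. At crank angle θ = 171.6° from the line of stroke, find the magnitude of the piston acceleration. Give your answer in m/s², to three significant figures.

ω = 392.2 rad/s
x(θ) = r cosθ + √(L² − r² sin²θ); with ω constant, a = ω²·d²x/dθ².
d²x/dθ² = −r cosθ − r²(cos2θ)/√u − r⁴ sin²2θ/(4u^{3/2}),  u = L² − r² sin²θ = 0.0166492 m².
Substituting r = 0.0451 m, L = 0.1292 m, θ = 171.6°: d²x/dθ² = +0.029485 m.
a = ω²·d²x/dθ² = (392.2)²·(+0.029485) = +4535 m/s²;  |a| = 4535 m/s².

4530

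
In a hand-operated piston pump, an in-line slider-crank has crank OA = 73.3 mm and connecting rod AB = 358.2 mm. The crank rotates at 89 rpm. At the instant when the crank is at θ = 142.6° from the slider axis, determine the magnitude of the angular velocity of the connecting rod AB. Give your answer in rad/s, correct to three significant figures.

ω = 9.32 rad/s (converted from 89 rpm).
The rod makes angle φ with the slider axis where L sinφ = r sinθ; differentiating, L cosφ·φ̇ = r ω cosθ.
L cosφ = √(L² − r² sin²θ) = 0.35542 m.
|ω_rod| = r ω |cosθ| / √(L² − r² sin²θ) = 0.0733·9.32·0.79441/0.35542 = 1.527 rad/s.

1.53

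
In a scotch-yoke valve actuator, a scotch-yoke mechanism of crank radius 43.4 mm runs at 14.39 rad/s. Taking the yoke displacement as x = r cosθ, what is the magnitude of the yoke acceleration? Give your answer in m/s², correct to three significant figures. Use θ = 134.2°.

6.27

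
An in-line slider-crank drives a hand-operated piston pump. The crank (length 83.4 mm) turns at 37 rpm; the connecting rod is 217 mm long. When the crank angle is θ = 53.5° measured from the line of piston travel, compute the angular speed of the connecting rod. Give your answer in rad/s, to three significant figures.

ω = 3.875 rad/s (converted from 37 rpm).
The rod makes angle φ with the slider axis where L sinφ = r sinθ; differentiating, L cosφ·φ̇ = r ω cosθ.
L cosφ = √(L² − r² sin²θ) = 0.20638 m.
|ω_rod| = r ω |cosθ| / √(L² − r² sin²θ) = 0.0834·3.875·0.59482/0.20638 = 0.93134 rad/s.

0.931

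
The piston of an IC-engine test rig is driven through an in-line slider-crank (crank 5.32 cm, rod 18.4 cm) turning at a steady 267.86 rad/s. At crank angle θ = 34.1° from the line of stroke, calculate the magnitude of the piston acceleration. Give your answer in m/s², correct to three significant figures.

ω = 267.9 rad/s
x(θ) = r cosθ + √(L² − r² sin²θ); with ω constant, a = ω²·d²x/dθ².
d²x/dθ² = −r cosθ − r²(cos2θ)/√u − r⁴ sin²2θ/(4u^{3/2}),  u = L² − r² sin²θ = 0.0329664 m².
Substituting r = 0.0532 m, L = 0.184 m, θ = 34.1°: d²x/dθ² = -0.05013 m.
a = ω²·d²x/dθ² = (267.9)²·(-0.05013) = -3596.8 m/s²;  |a| = 3596.8 m/s².

3600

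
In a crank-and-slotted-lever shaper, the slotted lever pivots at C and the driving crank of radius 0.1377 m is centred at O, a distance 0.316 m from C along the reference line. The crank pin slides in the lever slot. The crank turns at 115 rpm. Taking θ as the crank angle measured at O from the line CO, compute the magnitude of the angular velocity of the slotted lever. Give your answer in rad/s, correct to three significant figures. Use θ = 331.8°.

3.53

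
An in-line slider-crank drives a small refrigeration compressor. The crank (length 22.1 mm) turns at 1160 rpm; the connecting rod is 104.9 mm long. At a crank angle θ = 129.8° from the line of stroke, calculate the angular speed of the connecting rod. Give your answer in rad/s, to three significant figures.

16.6

ω = 121.5 rad/s (converted from 1160 rpm).
The rod makes angle φ with the slider axis where L sinφ = r sinθ; differentiating, L cosφ·φ̇ = r ω cosθ.
L cosφ = √(L² − r² sin²θ) = 0.10352 m.
|ω_rod| = r ω |cosθ| / √(L² − r² sin²θ) = 0.0221·121.5·0.64011/0.10352 = 16.601 rad/s.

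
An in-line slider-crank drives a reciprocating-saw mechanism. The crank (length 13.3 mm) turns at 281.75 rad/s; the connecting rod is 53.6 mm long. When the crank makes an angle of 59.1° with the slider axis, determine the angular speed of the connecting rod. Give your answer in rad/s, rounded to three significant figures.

ω = 281.8 rad/s
The rod makes angle φ with the slider axis where L sinφ = r sinθ; differentiating, L cosφ·φ̇ = r ω cosθ.
L cosφ = √(L² − r² sin²θ) = 0.052371 m.
|ω_rod| = r ω |cosθ| / √(L² − r² sin²θ) = 0.0133·281.8·0.51354/0.052371 = 36.745 rad/s.

36.7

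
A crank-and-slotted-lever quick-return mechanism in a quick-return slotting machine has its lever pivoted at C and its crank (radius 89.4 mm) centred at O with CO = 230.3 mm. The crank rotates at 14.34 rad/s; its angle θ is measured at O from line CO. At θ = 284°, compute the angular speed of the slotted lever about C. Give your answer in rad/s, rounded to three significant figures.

2.62

ω = 14.34 rad/s
Crank pin A relative to C: A = (d + r cosθ, r sinθ); lever angle φ = atan2(r sinθ, d + r cosθ).
Differentiating tanφ: φ̇ = rω(d cosθ + r)/(d² + r² + 2dr cosθ).
d² + r² + 2dr cosθ = |CA|² = 0.0709922 m²;  d cosθ + r = +0.14511 m.
|ω_lever| = |0.0894·14.34·+0.14511| / 0.0709922 = 2.6205 rad/s.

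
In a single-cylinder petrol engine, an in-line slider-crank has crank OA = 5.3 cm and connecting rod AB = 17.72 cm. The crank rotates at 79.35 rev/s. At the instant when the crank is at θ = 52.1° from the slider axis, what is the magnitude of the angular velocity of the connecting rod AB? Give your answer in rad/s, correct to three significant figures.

94.3

ω = 498.6 rad/s (converted from 79.35 rev/s).
The rod makes angle φ with the slider axis where L sinφ = r sinθ; differentiating, L cosφ·φ̇ = r ω cosθ.
L cosφ = √(L² − r² sin²θ) = 0.17219 m.
|ω_rod| = r ω |cosθ| / √(L² − r² sin²θ) = 0.053·498.6·0.61429/0.17219 = 94.266 rad/s.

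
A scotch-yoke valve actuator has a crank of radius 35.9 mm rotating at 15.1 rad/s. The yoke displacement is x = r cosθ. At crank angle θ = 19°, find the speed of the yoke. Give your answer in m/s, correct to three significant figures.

0.176

ω = 15.1 rad/s
x = r cosθ ⇒ ẋ = −rω sinθ.
|v| = rω|sinθ| = 0.0359·15.1·|sin 19°| = 0.17649 m/s.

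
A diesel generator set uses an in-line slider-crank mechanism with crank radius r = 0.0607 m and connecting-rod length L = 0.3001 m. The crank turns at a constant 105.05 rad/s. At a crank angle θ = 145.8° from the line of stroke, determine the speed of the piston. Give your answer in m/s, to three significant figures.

ω = 105 rad/s
For an in-line slider-crank, x = r cosθ + √(L² − r² sin²θ), so v = −rω sinθ·[1 + r cosθ/√(L² − r² sin²θ)].
With r = 0.0607 m, L = 0.3001 m, θ = 145.8°: √(L² − r² sin²θ) = 0.29815 m.
v = −0.0607·105·0.56208·[1 + 0.0607·-0.82708/0.29815] = -2.9806 m/s.
|v| = 2.9806 m/s.

2.98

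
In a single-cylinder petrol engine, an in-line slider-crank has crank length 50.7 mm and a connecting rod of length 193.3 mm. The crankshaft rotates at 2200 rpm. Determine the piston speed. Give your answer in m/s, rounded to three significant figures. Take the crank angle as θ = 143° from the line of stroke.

ω = 2π·2200/60 = 230.4 rad/s
For an in-line slider-crank, x = r cosθ + √(L² − r² sin²θ), so v = −rω sinθ·[1 + r cosθ/√(L² − r² sin²θ)].
With r = 0.0507 m, L = 0.1933 m, θ = 143°: √(L² − r² sin²θ) = 0.19088 m.
v = −0.0507·230.4·0.60182·[1 + 0.0507·-0.79864/0.19088] = -5.5383 m/s.
|v| = 5.5383 m/s.

5.54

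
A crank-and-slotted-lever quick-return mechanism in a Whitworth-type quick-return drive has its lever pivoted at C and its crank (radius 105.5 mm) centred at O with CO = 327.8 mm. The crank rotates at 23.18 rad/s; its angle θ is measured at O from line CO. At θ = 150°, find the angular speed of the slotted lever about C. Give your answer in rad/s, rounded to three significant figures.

ω = 23.18 rad/s
Crank pin A relative to C: A = (d + r cosθ, r sinθ); lever angle φ = atan2(r sinθ, d + r cosθ).
Differentiating tanφ: φ̇ = rω(d cosθ + r)/(d² + r² + 2dr cosθ).
d² + r² + 2dr cosθ = |CA|² = 0.0586838 m²;  d cosθ + r = -0.17838 m.
|ω_lever| = |0.1055·23.18·-0.17838| / 0.0586838 = 7.4336 rad/s.

7.43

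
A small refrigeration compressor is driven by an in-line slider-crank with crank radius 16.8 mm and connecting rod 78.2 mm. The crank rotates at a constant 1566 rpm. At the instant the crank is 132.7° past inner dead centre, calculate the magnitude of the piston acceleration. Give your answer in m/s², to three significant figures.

ω = 2π·1566/60 = 164 rad/s
x(θ) = r cosθ + √(L² − r² sin²θ); with ω constant, a = ω²·d²x/dθ².
d²x/dθ² = −r cosθ − r²(cos2θ)/√u − r⁴ sin²2θ/(4u^{3/2}),  u = L² − r² sin²θ = 0.0059628 m².
Substituting r = 0.0168 m, L = 0.0782 m, θ = 132.7°: d²x/dθ² = +0.011643 m.
a = ω²·d²x/dθ² = (164)²·(+0.011643) = +313.12 m/s²;  |a| = 313.12 m/s².

313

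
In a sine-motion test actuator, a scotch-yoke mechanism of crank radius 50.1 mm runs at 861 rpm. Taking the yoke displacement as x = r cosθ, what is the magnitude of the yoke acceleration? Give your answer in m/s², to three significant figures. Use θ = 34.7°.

335

ω = 90.16 rad/s (from 861 rpm).
x = r cosθ ⇒ ẍ = −rω² cosθ (ω constant).
|a| = rω²|cosθ| = 0.0501·(90.16)²·|cos 34.7°| = 334.85 m/s².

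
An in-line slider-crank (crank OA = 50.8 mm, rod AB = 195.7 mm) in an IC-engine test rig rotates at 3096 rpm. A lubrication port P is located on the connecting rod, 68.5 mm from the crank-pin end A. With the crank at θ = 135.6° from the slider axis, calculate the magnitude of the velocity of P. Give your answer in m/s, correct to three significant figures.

ω = 324.2 rad/s.  Crank-pin speed |V_A| = rω = 16.47 m/s, perpendicular to OA.
Rod angle: sinφ = −(r/L) sinθ ⇒ φ = -10.464°; ω_rod = −rω cosθ/√(L²−r²sin²θ) = +61.147 rad/s.
V_P = V_A + ω_rod × AP, with AP = 0.0685 m along the rod.
Components: V_Px = −rω sinθ − a·ω_rod·sinφ = -10.763 m/s;  V_Py = rω cosθ + a·ω_rod·cosφ = -7.6485 m/s.
|V_P| = √(V_Px² + V_Py²) = 13.204 m/s.

13.2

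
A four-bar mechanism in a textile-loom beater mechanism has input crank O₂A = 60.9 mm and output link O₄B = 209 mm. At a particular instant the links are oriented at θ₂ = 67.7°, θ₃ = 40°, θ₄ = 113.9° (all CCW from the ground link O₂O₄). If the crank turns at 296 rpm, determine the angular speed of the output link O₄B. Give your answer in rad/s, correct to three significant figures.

4.37

ω₂ = 31 rad/s (from 296 rpm).
Differentiating the loop-closure r₂e^{iθ₂}+r₃e^{iθ₃}=r₁+r₄e^{iθ₄} gives r₂ω₂e^{iθ₂}+r₃ω₃e^{iθ₃}=r₄ω₄e^{iθ₄}.
Eliminating the other unknown: ω₄ = r₂ω₂ sin(θ₂−θ₃) / [r₄ sin(θ₄−θ₃)].
Numerator sine = +0.46484; denominator sine = +0.96078.
Result = 0.0609·31·(+0.46484) / (0.209·(+0.96078)) = +4.3699 rad/s; magnitude 4.3699 rad/s.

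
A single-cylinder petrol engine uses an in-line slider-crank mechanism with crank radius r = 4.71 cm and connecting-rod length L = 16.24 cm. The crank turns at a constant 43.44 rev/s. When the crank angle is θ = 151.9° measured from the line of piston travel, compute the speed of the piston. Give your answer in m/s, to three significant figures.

4.49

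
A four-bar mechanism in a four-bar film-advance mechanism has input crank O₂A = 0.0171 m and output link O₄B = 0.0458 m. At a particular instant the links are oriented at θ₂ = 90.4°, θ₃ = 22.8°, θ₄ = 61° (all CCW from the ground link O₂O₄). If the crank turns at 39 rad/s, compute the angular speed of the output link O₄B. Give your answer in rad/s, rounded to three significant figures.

21.8

ω₂ = 39 rad/s
Differentiating the loop-closure r₂e^{iθ₂}+r₃e^{iθ₃}=r₁+r₄e^{iθ₄} gives r₂ω₂e^{iθ₂}+r₃ω₃e^{iθ₃}=r₄ω₄e^{iθ₄}.
Eliminating the other unknown: ω₄ = r₂ω₂ sin(θ₂−θ₃) / [r₄ sin(θ₄−θ₃)].
Numerator sine = +0.92455; denominator sine = +0.61841.
Result = 0.0171·39·(+0.92455) / (0.0458·(+0.61841)) = +21.769 rad/s; magnitude 21.769 rad/s.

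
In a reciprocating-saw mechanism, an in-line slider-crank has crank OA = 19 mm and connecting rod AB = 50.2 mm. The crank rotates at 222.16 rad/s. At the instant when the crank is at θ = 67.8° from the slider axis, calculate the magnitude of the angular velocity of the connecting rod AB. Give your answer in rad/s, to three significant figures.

ω = 222.2 rad/s
The rod makes angle φ with the slider axis where L sinφ = r sinθ; differentiating, L cosφ·φ̇ = r ω cosθ.
L cosφ = √(L² − r² sin²θ) = 0.047017 m.
|ω_rod| = r ω |cosθ| / √(L² − r² sin²θ) = 0.019·222.2·0.37784/0.047017 = 33.922 rad/s.

33.9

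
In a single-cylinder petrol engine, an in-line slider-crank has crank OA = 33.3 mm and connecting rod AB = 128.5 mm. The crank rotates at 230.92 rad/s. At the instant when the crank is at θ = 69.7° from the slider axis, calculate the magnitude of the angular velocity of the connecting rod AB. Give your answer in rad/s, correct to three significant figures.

ω = 230.9 rad/s
The rod makes angle φ with the slider axis where L sinφ = r sinθ; differentiating, L cosφ·φ̇ = r ω cosθ.
L cosφ = √(L² − r² sin²θ) = 0.12465 m.
|ω_rod| = r ω |cosθ| / √(L² − r² sin²θ) = 0.0333·230.9·0.34694/0.12465 = 21.403 rad/s.

21.4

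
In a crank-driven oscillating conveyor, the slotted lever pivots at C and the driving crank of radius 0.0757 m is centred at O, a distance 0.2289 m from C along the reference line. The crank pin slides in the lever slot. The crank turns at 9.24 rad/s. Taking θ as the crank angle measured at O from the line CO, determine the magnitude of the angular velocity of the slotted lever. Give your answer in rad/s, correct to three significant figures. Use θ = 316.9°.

ω = 9.24 rad/s
Crank pin A relative to C: A = (d + r cosθ, r sinθ); lever angle φ = atan2(r sinθ, d + r cosθ).
Differentiating tanφ: φ̇ = rω(d cosθ + r)/(d² + r² + 2dr cosθ).
d² + r² + 2dr cosθ = |CA|² = 0.0834298 m²;  d cosθ + r = +0.24283 m.
|ω_lever| = |0.0757·9.24·+0.24283| / 0.0834298 = 2.0359 rad/s.

2.04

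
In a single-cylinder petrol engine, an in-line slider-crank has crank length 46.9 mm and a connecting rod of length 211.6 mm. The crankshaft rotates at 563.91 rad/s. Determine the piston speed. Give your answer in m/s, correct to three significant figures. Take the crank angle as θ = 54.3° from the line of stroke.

24.3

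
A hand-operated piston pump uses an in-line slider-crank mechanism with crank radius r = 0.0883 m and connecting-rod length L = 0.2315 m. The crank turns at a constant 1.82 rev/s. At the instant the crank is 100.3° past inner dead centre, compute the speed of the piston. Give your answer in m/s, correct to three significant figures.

0.920

ω = 2π·1.82 = 11.44 rad/s
For an in-line slider-crank, x = r cosθ + √(L² − r² sin²θ), so v = −rω sinθ·[1 + r cosθ/√(L² − r² sin²θ)].
With r = 0.0883 m, L = 0.2315 m, θ = 100.3°: √(L² − r² sin²θ) = 0.21458 m.
v = −0.0883·11.44·0.98389·[1 + 0.0883·-0.17880/0.21458] = -0.92038 m/s.
|v| = 0.92038 m/s.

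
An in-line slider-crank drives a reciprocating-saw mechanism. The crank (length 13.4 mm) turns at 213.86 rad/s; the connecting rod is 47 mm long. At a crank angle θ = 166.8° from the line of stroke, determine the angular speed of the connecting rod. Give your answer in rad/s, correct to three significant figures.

59.5

ω = 213.9 rad/s
The rod makes angle φ with the slider axis where L sinφ = r sinθ; differentiating, L cosφ·φ̇ = r ω cosθ.
L cosφ = √(L² − r² sin²θ) = 0.0469 m.
|ω_rod| = r ω |cosθ| / √(L² − r² sin²θ) = 0.0134·213.9·0.97358/0.0469 = 59.488 rad/s.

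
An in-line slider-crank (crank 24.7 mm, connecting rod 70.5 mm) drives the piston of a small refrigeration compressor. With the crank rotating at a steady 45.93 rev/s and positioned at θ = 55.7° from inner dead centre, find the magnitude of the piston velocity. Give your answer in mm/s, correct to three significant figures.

7100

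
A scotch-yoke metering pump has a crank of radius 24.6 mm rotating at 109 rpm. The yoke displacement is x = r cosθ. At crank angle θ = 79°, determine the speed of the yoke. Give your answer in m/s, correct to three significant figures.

ω = 11.41 rad/s (from 109 rpm).
x = r cosθ ⇒ ẋ = −rω sinθ.
|v| = rω|sinθ| = 0.0246·11.41·|sin 79°| = 0.27564 m/s.

0.276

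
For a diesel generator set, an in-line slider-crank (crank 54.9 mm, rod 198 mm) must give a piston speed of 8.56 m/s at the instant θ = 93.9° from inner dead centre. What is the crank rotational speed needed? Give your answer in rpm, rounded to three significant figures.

For an in-line slider-crank, |v_piston| = rω|sinθ|·[1 + r cosθ/√(L² − r² sin²θ)].
With r = 0.0549 m, L = 0.198 m, θ = 93.9°: the bracketed kinematic factor |dx/dθ| = 0.053698 m.
ω = v/|dx/dθ| = 8.56/0.053698 = 159.41 rad/s.
N = 60ω/(2π) = 1522.3 rpm.

1520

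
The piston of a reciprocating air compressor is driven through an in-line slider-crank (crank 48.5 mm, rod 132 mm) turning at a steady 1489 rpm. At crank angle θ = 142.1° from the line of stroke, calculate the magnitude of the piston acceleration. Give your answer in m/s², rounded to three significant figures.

807

ω = 2π·1489/60 = 155.9 rad/s
x(θ) = r cosθ + √(L² − r² sin²θ); with ω constant, a = ω²·d²x/dθ².
d²x/dθ² = −r cosθ − r²(cos2θ)/√u − r⁴ sin²2θ/(4u^{3/2}),  u = L² − r² sin²θ = 0.0165364 m².
Substituting r = 0.0485 m, L = 0.132 m, θ = 142.1°: d²x/dθ² = +0.033172 m.
a = ω²·d²x/dθ² = (155.9)²·(+0.033172) = +806.53 m/s²;  |a| = 806.53 m/s².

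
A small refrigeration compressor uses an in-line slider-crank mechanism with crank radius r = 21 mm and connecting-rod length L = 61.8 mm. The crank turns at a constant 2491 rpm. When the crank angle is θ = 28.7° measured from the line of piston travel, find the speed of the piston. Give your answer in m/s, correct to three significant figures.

3.43

ω = 2π·2491/60 = 260.9 rad/s
For an in-line slider-crank, x = r cosθ + √(L² − r² sin²θ), so v = −rω sinθ·[1 + r cosθ/√(L² − r² sin²θ)].
With r = 0.021 m, L = 0.0618 m, θ = 28.7°: √(L² − r² sin²θ) = 0.060972 m.
v = −0.021·260.9·0.48022·[1 + 0.021·0.87715/0.060972] = -3.4254 m/s.
|v| = 3.4254 m/s.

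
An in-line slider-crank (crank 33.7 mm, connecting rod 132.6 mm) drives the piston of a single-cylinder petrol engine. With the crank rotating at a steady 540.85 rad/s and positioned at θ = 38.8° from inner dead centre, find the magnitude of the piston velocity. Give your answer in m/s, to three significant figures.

13.7

ω = 540.9 rad/s
For an in-line slider-crank, x = r cosθ + √(L² − r² sin²θ), so v = −rω sinθ·[1 + r cosθ/√(L² − r² sin²θ)].
With r = 0.0337 m, L = 0.1326 m, θ = 38.8°: √(L² − r² sin²θ) = 0.13091 m.
v = −0.0337·540.9·0.62660·[1 + 0.0337·0.77934/0.13091] = -13.712 m/s.
|v| = 13.712 m/s.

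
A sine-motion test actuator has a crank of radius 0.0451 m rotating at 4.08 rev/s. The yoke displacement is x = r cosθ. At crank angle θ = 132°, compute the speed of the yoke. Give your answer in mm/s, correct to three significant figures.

859

ω = 25.64 rad/s (from 4.08 rev/s).
x = r cosθ ⇒ ẋ = −rω sinθ.
|v| = rω|sinθ| = 0.0451·25.64·|sin 132°| = 0.85919 m/s = 859.19 mm/s.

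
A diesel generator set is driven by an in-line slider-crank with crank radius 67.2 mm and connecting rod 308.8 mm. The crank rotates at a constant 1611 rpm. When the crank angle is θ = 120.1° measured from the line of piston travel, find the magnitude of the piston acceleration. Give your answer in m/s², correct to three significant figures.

1170

ω = 2π·1611/60 = 168.7 rad/s
x(θ) = r cosθ + √(L² − r² sin²θ); with ω constant, a = ω²·d²x/dθ².
d²x/dθ² = −r cosθ − r²(cos2θ)/√u − r⁴ sin²2θ/(4u^{3/2}),  u = L² − r² sin²θ = 0.0919774 m².
Substituting r = 0.0672 m, L = 0.3088 m, θ = 120.1°: d²x/dθ² = +0.040964 m.
a = ω²·d²x/dθ² = (168.7)²·(+0.040964) = +1165.9 m/s²;  |a| = 1165.9 m/s².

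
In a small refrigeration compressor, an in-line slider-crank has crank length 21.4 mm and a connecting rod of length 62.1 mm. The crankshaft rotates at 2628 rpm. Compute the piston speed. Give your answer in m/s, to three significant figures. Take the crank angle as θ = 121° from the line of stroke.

ω = 2π·2628/60 = 275.2 rad/s
For an in-line slider-crank, x = r cosθ + √(L² − r² sin²θ), so v = −rω sinθ·[1 + r cosθ/√(L² − r² sin²θ)].
With r = 0.0214 m, L = 0.0621 m, θ = 121°: √(L² − r² sin²θ) = 0.059329 m.
v = −0.0214·275.2·0.85717·[1 + 0.0214·-0.51504/0.059329] = -4.1103 m/s.
|v| = 4.1103 m/s.

4.11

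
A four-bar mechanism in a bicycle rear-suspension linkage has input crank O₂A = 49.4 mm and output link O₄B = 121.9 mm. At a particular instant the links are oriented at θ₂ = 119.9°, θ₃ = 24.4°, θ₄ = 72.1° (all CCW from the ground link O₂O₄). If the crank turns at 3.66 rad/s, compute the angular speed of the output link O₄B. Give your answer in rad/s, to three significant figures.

ω₂ = 3.66 rad/s
Differentiating the loop-closure r₂e^{iθ₂}+r₃e^{iθ₃}=r₁+r₄e^{iθ₄} gives r₂ω₂e^{iθ₂}+r₃ω₃e^{iθ₃}=r₄ω₄e^{iθ₄}.
Eliminating the other unknown: ω₄ = r₂ω₂ sin(θ₂−θ₃) / [r₄ sin(θ₄−θ₃)].
Numerator sine = +0.99540; denominator sine = +0.73963.
Result = 0.0494·3.66·(+0.99540) / (0.1219·(+0.73963)) = +1.9961 rad/s; magnitude 1.9961 rad/s.

2.00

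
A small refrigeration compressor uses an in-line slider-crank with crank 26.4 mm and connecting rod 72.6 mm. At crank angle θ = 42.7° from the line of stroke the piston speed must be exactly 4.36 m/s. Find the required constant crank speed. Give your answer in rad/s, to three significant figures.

191

For an in-line slider-crank, |v_piston| = rω|sinθ|·[1 + r cosθ/√(L² − r² sin²θ)].
With r = 0.0264 m, L = 0.0726 m, θ = 42.7°: the bracketed kinematic factor |dx/dθ| = 0.02284 m.
ω = v/|dx/dθ| = 4.36/0.02284 = 190.89 rad/s.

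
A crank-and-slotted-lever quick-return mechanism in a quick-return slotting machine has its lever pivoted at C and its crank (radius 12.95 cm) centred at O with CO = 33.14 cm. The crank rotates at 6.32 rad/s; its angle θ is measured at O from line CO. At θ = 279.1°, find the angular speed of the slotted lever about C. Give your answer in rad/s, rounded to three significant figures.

1.06

ω = 6.32 rad/s
Crank pin A relative to C: A = (d + r cosθ, r sinθ); lever angle φ = atan2(r sinθ, d + r cosθ).
Differentiating tanφ: φ̇ = rω(d cosθ + r)/(d² + r² + 2dr cosθ).
d² + r² + 2dr cosθ = |CA|² = 0.140171 m²;  d cosθ + r = +0.18191 m.
|ω_lever| = |0.1295·6.32·+0.18191| / 0.140171 = 1.0622 rad/s.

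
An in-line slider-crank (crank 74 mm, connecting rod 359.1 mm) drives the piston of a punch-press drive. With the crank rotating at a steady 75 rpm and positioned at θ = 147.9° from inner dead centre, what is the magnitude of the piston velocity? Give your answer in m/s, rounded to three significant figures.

0.255

ω = 2π·75/60 = 7.854 rad/s
For an in-line slider-crank, x = r cosθ + √(L² − r² sin²θ), so v = −rω sinθ·[1 + r cosθ/√(L² − r² sin²θ)].
With r = 0.074 m, L = 0.3591 m, θ = 147.9°: √(L² − r² sin²θ) = 0.35694 m.
v = −0.074·7.854·0.53140·[1 + 0.074·-0.84712/0.35694] = -0.25461 m/s.
|v| = 0.25461 m/s.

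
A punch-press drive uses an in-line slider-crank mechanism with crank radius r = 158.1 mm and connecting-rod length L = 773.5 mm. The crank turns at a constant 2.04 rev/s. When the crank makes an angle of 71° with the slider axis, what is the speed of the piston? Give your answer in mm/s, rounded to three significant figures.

ω = 2π·2.04 = 12.82 rad/s
For an in-line slider-crank, x = r cosθ + √(L² − r² sin²θ), so v = −rω sinθ·[1 + r cosθ/√(L² − r² sin²θ)].
With r = 0.1581 m, L = 0.7735 m, θ = 71°: √(L² − r² sin²θ) = 0.75892 m.
v = −0.1581·12.82·0.94552·[1 + 0.1581·0.32557/0.75892] = -2.046 m/s.
|v| = 2.046 m/s = 2046 mm/s.

2050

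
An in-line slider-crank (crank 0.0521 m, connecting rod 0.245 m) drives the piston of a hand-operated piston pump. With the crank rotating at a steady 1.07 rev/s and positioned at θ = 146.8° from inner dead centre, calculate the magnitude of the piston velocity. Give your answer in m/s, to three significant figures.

0.157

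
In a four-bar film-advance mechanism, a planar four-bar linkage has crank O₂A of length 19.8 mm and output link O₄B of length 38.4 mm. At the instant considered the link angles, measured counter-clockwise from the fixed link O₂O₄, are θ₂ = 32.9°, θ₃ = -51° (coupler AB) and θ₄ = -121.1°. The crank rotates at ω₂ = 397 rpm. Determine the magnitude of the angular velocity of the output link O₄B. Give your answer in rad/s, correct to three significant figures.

ω₂ = 41.57 rad/s (from 397 rpm).
Differentiating the loop-closure r₂e^{iθ₂}+r₃e^{iθ₃}=r₁+r₄e^{iθ₄} gives r₂ω₂e^{iθ₂}+r₃ω₃e^{iθ₃}=r₄ω₄e^{iθ₄}.
Eliminating the other unknown: ω₄ = r₂ω₂ sin(θ₂−θ₃) / [r₄ sin(θ₄−θ₃)].
Numerator sine = +0.99434; denominator sine = -0.94029.
Result = 0.0198·41.57·(+0.99434) / (0.0384·(-0.94029)) = -22.669 rad/s; magnitude 22.669 rad/s.

22.7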